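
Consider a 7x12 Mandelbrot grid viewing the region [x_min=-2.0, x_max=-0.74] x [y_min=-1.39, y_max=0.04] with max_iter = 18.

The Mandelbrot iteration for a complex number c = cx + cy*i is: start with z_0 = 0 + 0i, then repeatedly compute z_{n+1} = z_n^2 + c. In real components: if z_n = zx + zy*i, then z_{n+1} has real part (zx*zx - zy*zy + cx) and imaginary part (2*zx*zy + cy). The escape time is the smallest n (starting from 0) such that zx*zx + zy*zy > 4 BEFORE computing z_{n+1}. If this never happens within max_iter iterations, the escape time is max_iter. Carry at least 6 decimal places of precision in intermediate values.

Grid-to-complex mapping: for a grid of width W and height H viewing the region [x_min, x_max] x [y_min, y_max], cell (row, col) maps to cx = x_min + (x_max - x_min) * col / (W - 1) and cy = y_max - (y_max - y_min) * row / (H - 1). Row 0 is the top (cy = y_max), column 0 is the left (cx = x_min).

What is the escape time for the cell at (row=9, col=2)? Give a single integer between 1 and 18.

z_0 = 0 + 0i, c = -1.5800 + -1.1300i
Iter 1: z = -1.5800 + -1.1300i, |z|^2 = 3.7733
Iter 2: z = -0.3605 + 2.4408i, |z|^2 = 6.0875
Escaped at iteration 2

Answer: 2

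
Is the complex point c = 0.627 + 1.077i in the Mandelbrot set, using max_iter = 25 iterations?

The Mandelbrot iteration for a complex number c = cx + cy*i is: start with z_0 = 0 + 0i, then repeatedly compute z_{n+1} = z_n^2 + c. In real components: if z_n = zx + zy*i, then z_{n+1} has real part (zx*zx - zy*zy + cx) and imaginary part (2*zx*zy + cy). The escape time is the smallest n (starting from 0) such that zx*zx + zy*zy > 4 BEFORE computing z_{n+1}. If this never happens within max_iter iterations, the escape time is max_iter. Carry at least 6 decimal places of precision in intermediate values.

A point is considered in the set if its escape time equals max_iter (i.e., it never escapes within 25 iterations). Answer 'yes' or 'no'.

Answer: no

Derivation:
z_0 = 0 + 0i, c = 0.6270 + 1.0770i
Iter 1: z = 0.6270 + 1.0770i, |z|^2 = 1.5531
Iter 2: z = -0.1398 + 2.4276i, |z|^2 = 5.9126
Escaped at iteration 2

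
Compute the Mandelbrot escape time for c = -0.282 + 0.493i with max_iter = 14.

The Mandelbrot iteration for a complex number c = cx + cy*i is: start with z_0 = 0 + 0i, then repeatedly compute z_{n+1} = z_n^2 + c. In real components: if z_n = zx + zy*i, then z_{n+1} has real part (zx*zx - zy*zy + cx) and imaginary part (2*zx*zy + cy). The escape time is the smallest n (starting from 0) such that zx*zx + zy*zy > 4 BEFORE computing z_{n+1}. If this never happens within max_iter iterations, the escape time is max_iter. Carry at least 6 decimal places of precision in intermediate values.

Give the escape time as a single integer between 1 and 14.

z_0 = 0 + 0i, c = -0.2820 + 0.4930i
Iter 1: z = -0.2820 + 0.4930i, |z|^2 = 0.3226
Iter 2: z = -0.4455 + 0.2149i, |z|^2 = 0.2447
Iter 3: z = -0.1297 + 0.3015i, |z|^2 = 0.1077
Iter 4: z = -0.3561 + 0.4148i, |z|^2 = 0.2988
Iter 5: z = -0.3273 + 0.1976i, |z|^2 = 0.1462
Iter 6: z = -0.2139 + 0.3636i, |z|^2 = 0.1780
Iter 7: z = -0.3685 + 0.3374i, |z|^2 = 0.2496
Iter 8: z = -0.2601 + 0.2444i, |z|^2 = 0.1273
Iter 9: z = -0.2741 + 0.3659i, |z|^2 = 0.2090
Iter 10: z = -0.3408 + 0.2924i, |z|^2 = 0.2016
Iter 11: z = -0.2514 + 0.2937i, |z|^2 = 0.1495
Iter 12: z = -0.3051 + 0.3453i, |z|^2 = 0.2123
Iter 13: z = -0.3082 + 0.2823i, |z|^2 = 0.1747

Answer: 14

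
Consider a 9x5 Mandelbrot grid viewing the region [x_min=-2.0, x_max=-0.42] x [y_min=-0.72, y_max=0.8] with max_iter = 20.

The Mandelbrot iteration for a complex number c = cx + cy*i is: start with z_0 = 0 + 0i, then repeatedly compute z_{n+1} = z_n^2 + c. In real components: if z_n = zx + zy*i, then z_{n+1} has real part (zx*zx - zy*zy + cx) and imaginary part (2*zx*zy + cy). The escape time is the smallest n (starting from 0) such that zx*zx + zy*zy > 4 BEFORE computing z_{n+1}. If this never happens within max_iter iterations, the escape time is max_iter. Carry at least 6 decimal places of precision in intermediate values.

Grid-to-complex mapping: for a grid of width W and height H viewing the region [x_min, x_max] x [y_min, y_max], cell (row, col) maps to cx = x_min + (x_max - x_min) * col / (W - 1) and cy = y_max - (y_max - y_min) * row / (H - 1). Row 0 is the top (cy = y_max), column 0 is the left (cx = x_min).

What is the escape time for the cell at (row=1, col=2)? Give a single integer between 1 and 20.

Answer: 3

Derivation:
z_0 = 0 + 0i, c = -1.6050 + 0.4200i
Iter 1: z = -1.6050 + 0.4200i, |z|^2 = 2.7524
Iter 2: z = 0.7946 + -0.9282i, |z|^2 = 1.4930
Iter 3: z = -1.8351 + -1.0551i, |z|^2 = 4.4810
Escaped at iteration 3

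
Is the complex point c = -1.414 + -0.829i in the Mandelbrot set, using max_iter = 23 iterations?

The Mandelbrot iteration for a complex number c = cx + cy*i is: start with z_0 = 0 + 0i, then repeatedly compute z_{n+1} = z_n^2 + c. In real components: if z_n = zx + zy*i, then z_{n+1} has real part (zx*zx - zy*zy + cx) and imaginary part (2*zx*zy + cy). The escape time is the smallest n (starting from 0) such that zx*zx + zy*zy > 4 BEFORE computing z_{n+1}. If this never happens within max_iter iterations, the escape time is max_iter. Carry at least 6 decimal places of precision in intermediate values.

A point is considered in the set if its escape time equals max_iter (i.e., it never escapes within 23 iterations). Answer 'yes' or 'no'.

Answer: no

Derivation:
z_0 = 0 + 0i, c = -1.4140 + -0.8290i
Iter 1: z = -1.4140 + -0.8290i, |z|^2 = 2.6866
Iter 2: z = -0.1018 + 1.5154i, |z|^2 = 2.3068
Iter 3: z = -3.7001 + -1.1377i, |z|^2 = 14.9851
Escaped at iteration 3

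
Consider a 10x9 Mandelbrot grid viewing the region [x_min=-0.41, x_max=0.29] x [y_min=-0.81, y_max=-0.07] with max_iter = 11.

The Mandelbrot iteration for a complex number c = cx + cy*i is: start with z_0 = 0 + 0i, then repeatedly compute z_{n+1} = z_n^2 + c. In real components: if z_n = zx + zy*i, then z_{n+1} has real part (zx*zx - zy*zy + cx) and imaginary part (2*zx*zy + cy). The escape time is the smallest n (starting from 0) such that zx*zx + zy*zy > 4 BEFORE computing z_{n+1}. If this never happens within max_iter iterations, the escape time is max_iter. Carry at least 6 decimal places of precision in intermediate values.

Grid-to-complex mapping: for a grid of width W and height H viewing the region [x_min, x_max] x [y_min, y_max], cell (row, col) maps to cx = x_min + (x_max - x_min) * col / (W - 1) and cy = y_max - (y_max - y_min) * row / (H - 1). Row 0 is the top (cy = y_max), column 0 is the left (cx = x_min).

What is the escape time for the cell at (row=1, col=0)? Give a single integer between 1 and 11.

z_0 = 0 + 0i, c = -0.4100 + -0.1625i
Iter 1: z = -0.4100 + -0.1625i, |z|^2 = 0.1945
Iter 2: z = -0.2683 + -0.0292i, |z|^2 = 0.0728
Iter 3: z = -0.3389 + -0.1468i, |z|^2 = 0.1364
Iter 4: z = -0.3167 + -0.0630i, |z|^2 = 0.1043
Iter 5: z = -0.3137 + -0.1226i, |z|^2 = 0.1134
Iter 6: z = -0.3266 + -0.0856i, |z|^2 = 0.1140
Iter 7: z = -0.3106 + -0.1066i, |z|^2 = 0.1078
Iter 8: z = -0.3249 + -0.0963i, |z|^2 = 0.1148
Iter 9: z = -0.3137 + -0.0999i, |z|^2 = 0.1084
Iter 10: z = -0.3216 + -0.0998i, |z|^2 = 0.1134

Answer: 11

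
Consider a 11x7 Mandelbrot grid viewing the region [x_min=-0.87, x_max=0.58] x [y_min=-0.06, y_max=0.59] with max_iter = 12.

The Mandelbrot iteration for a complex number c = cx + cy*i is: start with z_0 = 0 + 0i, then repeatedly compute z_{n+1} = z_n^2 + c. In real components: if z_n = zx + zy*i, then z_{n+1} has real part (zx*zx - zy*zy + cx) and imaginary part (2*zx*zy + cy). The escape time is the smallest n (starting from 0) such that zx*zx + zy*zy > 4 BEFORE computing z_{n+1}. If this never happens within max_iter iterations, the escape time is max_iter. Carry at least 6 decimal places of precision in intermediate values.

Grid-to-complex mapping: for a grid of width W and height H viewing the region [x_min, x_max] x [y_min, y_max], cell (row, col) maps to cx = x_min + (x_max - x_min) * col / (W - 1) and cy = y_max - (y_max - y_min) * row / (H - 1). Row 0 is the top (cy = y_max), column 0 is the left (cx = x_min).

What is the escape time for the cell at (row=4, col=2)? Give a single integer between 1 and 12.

z_0 = 0 + 0i, c = -0.5800 + 0.1567i
Iter 1: z = -0.5800 + 0.1567i, |z|^2 = 0.3609
Iter 2: z = -0.2681 + -0.0251i, |z|^2 = 0.0725
Iter 3: z = -0.5087 + 0.1701i, |z|^2 = 0.2877
Iter 4: z = -0.3501 + -0.0164i, |z|^2 = 0.1229
Iter 5: z = -0.4577 + 0.1682i, |z|^2 = 0.2377
Iter 6: z = -0.3988 + 0.0027i, |z|^2 = 0.1591
Iter 7: z = -0.4210 + 0.1545i, |z|^2 = 0.2011
Iter 8: z = -0.4267 + 0.0266i, |z|^2 = 0.1827
Iter 9: z = -0.3987 + 0.1340i, |z|^2 = 0.1769
Iter 10: z = -0.4390 + 0.0499i, |z|^2 = 0.1952
Iter 11: z = -0.3898 + 0.1129i, |z|^2 = 0.1647

Answer: 12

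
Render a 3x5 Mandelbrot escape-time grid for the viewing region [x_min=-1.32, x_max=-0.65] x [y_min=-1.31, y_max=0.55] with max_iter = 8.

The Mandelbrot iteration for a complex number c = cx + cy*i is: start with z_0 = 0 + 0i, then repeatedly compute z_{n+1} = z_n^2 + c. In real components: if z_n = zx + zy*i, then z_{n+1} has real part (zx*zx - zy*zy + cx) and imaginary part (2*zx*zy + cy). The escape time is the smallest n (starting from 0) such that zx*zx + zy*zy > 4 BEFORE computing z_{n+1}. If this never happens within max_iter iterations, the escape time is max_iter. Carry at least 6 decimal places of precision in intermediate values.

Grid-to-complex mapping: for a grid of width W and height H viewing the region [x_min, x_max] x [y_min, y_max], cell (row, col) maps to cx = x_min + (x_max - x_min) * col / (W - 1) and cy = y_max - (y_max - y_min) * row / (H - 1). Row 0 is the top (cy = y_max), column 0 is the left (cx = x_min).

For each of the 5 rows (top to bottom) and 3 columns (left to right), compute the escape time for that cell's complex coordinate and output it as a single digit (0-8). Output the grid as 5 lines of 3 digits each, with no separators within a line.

Answer: 358
888
688
334
223

Derivation:
(row=0, col=0): c = -1.3200 + 0.5500i → escape time 3
(row=0, col=1): c = -0.9850 + 0.5500i → escape time 5
(row=0, col=2): c = -0.6500 + 0.5500i → escape time 8
(row=1, col=0): c = -1.3200 + 0.0850i → escape time 8
(row=1, col=1): c = -0.9850 + 0.0850i → escape time 8
(row=1, col=2): c = -0.6500 + 0.0850i → escape time 8
(row=2, col=0): c = -1.3200 + -0.3800i → escape time 6
(row=2, col=1): c = -0.9850 + -0.3800i → escape time 8
(row=2, col=2): c = -0.6500 + -0.3800i → escape time 8
(row=3, col=0): c = -1.3200 + -0.8450i → escape time 3
(row=3, col=1): c = -0.9850 + -0.8450i → escape time 3
(row=3, col=2): c = -0.6500 + -0.8450i → escape time 4
(row=4, col=0): c = -1.3200 + -1.3100i → escape time 2
(row=4, col=1): c = -0.9850 + -1.3100i → escape time 2
(row=4, col=2): c = -0.6500 + -1.3100i → escape time 3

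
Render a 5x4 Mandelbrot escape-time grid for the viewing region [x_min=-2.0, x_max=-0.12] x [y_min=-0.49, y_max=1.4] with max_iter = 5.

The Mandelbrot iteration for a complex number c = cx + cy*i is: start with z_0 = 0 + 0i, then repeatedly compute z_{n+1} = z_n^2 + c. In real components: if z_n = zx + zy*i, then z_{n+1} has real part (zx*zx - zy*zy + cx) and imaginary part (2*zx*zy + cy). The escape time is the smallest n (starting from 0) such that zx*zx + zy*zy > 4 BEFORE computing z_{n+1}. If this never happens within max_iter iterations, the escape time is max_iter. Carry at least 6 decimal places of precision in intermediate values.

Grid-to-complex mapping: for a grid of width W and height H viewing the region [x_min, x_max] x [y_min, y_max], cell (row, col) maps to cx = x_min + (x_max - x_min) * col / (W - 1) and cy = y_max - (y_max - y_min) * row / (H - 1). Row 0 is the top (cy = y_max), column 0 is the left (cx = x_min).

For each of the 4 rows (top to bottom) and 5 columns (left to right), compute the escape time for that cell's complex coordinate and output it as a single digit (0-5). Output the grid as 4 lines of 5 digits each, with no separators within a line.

(row=0, col=0): c = -2.0000 + 1.4000i → escape time 1
(row=0, col=1): c = -1.5300 + 1.4000i → escape time 1
(row=0, col=2): c = -1.0600 + 1.4000i → escape time 2
(row=0, col=3): c = -0.5900 + 1.4000i → escape time 2
(row=0, col=4): c = -0.1200 + 1.4000i → escape time 2
(row=1, col=0): c = -2.0000 + 0.7700i → escape time 1
(row=1, col=1): c = -1.5300 + 0.7700i → escape time 3
(row=1, col=2): c = -1.0600 + 0.7700i → escape time 3
(row=1, col=3): c = -0.5900 + 0.7700i → escape time 5
(row=1, col=4): c = -0.1200 + 0.7700i → escape time 5
(row=2, col=0): c = -2.0000 + 0.1400i → escape time 1
(row=2, col=1): c = -1.5300 + 0.1400i → escape time 5
(row=2, col=2): c = -1.0600 + 0.1400i → escape time 5
(row=2, col=3): c = -0.5900 + 0.1400i → escape time 5
(row=2, col=4): c = -0.1200 + 0.1400i → escape time 5
(row=3, col=0): c = -2.0000 + -0.4900i → escape time 1
(row=3, col=1): c = -1.5300 + -0.4900i → escape time 3
(row=3, col=2): c = -1.0600 + -0.4900i → escape time 5
(row=3, col=3): c = -0.5900 + -0.4900i → escape time 5
(row=3, col=4): c = -0.1200 + -0.4900i → escape time 5

Answer: 11222
13355
15555
13555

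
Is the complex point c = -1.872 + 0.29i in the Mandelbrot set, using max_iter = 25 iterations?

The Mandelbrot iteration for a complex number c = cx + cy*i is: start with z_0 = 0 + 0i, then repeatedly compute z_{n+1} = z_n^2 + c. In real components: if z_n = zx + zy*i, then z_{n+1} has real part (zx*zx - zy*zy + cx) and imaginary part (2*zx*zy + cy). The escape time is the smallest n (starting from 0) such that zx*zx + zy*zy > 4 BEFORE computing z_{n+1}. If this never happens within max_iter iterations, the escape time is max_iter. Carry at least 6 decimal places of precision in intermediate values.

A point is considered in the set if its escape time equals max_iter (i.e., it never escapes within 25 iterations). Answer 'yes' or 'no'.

Answer: no

Derivation:
z_0 = 0 + 0i, c = -1.8720 + 0.2900i
Iter 1: z = -1.8720 + 0.2900i, |z|^2 = 3.5885
Iter 2: z = 1.5483 + -0.7958i, |z|^2 = 3.0304
Iter 3: z = -0.1081 + -2.1741i, |z|^2 = 4.7385
Escaped at iteration 3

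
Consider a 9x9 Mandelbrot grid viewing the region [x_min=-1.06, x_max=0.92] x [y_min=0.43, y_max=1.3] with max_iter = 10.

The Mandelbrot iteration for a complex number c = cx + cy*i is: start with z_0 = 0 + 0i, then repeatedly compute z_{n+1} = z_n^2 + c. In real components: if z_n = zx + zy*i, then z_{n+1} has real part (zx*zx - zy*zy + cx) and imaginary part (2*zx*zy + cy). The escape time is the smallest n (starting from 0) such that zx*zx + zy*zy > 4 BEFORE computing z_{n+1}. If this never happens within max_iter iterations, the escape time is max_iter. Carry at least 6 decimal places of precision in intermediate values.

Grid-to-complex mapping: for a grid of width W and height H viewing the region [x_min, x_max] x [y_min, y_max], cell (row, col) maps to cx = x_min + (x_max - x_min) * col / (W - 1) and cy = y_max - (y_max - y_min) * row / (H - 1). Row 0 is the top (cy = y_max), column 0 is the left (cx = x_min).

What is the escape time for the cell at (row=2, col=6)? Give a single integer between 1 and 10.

z_0 = 0 + 0i, c = 0.4250 + 1.0825i
Iter 1: z = 0.4250 + 1.0825i, |z|^2 = 1.3524
Iter 2: z = -0.5662 + 2.0026i, |z|^2 = 4.3311
Escaped at iteration 2

Answer: 2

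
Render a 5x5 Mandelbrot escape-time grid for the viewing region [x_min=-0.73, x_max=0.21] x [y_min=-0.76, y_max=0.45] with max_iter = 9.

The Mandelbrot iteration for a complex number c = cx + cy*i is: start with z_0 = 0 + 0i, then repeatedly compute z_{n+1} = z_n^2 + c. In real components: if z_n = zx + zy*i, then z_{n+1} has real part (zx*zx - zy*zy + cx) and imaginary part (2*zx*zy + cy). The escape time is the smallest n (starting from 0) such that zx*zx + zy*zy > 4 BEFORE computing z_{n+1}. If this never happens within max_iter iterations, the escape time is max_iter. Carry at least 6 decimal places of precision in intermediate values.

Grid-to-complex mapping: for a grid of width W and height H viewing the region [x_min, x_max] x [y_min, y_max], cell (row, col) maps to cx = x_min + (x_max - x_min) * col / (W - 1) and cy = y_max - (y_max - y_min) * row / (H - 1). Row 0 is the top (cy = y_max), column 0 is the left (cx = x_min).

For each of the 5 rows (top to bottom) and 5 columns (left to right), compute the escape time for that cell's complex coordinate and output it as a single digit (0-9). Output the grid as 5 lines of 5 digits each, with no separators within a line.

Answer: 89999
99999
99999
89999
46995

Derivation:
(row=0, col=0): c = -0.7300 + 0.4500i → escape time 8
(row=0, col=1): c = -0.4950 + 0.4500i → escape time 9
(row=0, col=2): c = -0.2600 + 0.4500i → escape time 9
(row=0, col=3): c = -0.0250 + 0.4500i → escape time 9
(row=0, col=4): c = 0.2100 + 0.4500i → escape time 9
(row=1, col=0): c = -0.7300 + 0.1475i → escape time 9
(row=1, col=1): c = -0.4950 + 0.1475i → escape time 9
(row=1, col=2): c = -0.2600 + 0.1475i → escape time 9
(row=1, col=3): c = -0.0250 + 0.1475i → escape time 9
(row=1, col=4): c = 0.2100 + 0.1475i → escape time 9
(row=2, col=0): c = -0.7300 + -0.1550i → escape time 9
(row=2, col=1): c = -0.4950 + -0.1550i → escape time 9
(row=2, col=2): c = -0.2600 + -0.1550i → escape time 9
(row=2, col=3): c = -0.0250 + -0.1550i → escape time 9
(row=2, col=4): c = 0.2100 + -0.1550i → escape time 9
(row=3, col=0): c = -0.7300 + -0.4575i → escape time 8
(row=3, col=1): c = -0.4950 + -0.4575i → escape time 9
(row=3, col=2): c = -0.2600 + -0.4575i → escape time 9
(row=3, col=3): c = -0.0250 + -0.4575i → escape time 9
(row=3, col=4): c = 0.2100 + -0.4575i → escape time 9
(row=4, col=0): c = -0.7300 + -0.7600i → escape time 4
(row=4, col=1): c = -0.4950 + -0.7600i → escape time 6
(row=4, col=2): c = -0.2600 + -0.7600i → escape time 9
(row=4, col=3): c = -0.0250 + -0.7600i → escape time 9
(row=4, col=4): c = 0.2100 + -0.7600i → escape time 5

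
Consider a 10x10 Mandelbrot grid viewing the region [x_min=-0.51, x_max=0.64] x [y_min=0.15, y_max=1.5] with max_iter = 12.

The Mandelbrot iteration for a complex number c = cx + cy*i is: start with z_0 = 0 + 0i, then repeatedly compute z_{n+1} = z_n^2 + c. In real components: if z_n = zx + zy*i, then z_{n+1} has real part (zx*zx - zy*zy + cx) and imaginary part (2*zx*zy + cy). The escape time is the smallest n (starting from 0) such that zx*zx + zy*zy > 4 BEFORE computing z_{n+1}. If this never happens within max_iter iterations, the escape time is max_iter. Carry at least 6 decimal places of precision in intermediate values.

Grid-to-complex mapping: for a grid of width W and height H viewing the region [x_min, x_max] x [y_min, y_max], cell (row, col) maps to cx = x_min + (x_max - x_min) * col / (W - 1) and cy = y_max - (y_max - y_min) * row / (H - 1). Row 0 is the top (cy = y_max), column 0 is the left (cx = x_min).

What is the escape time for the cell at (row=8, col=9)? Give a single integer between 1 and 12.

z_0 = 0 + 0i, c = 0.6400 + 0.3000i
Iter 1: z = 0.6400 + 0.3000i, |z|^2 = 0.4996
Iter 2: z = 0.9596 + 0.6840i, |z|^2 = 1.3887
Iter 3: z = 1.0930 + 1.6127i, |z|^2 = 3.7955
Iter 4: z = -0.7663 + 3.8254i, |z|^2 = 15.2206
Escaped at iteration 4

Answer: 4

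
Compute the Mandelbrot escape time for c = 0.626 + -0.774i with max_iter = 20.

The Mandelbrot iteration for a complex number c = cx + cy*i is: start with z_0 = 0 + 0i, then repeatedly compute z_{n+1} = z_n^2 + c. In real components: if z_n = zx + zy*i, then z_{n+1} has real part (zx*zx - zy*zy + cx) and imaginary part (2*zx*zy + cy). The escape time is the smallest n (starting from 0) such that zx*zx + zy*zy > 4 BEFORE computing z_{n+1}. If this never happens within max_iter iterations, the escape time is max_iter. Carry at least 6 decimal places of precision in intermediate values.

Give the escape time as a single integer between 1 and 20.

Answer: 3

Derivation:
z_0 = 0 + 0i, c = 0.6260 + -0.7740i
Iter 1: z = 0.6260 + -0.7740i, |z|^2 = 0.9910
Iter 2: z = 0.4188 + -1.7430i, |z|^2 = 3.2136
Iter 3: z = -2.2368 + -2.2340i, |z|^2 = 9.9940
Escaped at iteration 3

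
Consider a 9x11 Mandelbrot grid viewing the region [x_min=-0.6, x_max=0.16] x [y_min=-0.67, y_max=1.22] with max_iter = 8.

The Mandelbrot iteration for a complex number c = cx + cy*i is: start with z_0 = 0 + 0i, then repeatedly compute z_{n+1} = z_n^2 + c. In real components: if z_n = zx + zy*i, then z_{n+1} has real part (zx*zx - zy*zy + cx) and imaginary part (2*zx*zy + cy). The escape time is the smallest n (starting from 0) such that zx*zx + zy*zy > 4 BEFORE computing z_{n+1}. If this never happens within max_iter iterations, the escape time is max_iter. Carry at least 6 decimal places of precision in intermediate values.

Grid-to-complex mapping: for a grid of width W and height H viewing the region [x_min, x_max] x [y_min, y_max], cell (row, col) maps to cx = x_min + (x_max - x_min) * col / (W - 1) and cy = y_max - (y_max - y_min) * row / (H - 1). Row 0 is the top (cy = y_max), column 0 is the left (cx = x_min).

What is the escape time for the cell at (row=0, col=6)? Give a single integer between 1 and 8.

z_0 = 0 + 0i, c = -0.0300 + 1.2200i
Iter 1: z = -0.0300 + 1.2200i, |z|^2 = 1.4893
Iter 2: z = -1.5175 + 1.1468i, |z|^2 = 3.6180
Iter 3: z = 0.9577 + -2.2605i, |z|^2 = 6.0271
Escaped at iteration 3

Answer: 3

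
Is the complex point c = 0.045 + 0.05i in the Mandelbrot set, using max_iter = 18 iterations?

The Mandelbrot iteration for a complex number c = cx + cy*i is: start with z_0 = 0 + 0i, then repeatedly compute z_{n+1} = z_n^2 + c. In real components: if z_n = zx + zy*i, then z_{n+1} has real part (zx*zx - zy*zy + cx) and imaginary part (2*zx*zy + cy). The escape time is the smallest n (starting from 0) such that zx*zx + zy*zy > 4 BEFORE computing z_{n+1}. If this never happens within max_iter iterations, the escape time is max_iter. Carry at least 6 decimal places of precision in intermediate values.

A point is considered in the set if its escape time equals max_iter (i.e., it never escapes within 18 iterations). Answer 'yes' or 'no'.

Answer: yes

Derivation:
z_0 = 0 + 0i, c = 0.0450 + 0.0500i
Iter 1: z = 0.0450 + 0.0500i, |z|^2 = 0.0045
Iter 2: z = 0.0445 + 0.0545i, |z|^2 = 0.0050
Iter 3: z = 0.0440 + 0.0549i, |z|^2 = 0.0049
Iter 4: z = 0.0439 + 0.0548i, |z|^2 = 0.0049
Iter 5: z = 0.0439 + 0.0548i, |z|^2 = 0.0049
Iter 6: z = 0.0439 + 0.0548i, |z|^2 = 0.0049
Iter 7: z = 0.0439 + 0.0548i, |z|^2 = 0.0049
Iter 8: z = 0.0439 + 0.0548i, |z|^2 = 0.0049
Iter 9: z = 0.0439 + 0.0548i, |z|^2 = 0.0049
Iter 10: z = 0.0439 + 0.0548i, |z|^2 = 0.0049
Iter 11: z = 0.0439 + 0.0548i, |z|^2 = 0.0049
Iter 12: z = 0.0439 + 0.0548i, |z|^2 = 0.0049
Iter 13: z = 0.0439 + 0.0548i, |z|^2 = 0.0049
Iter 14: z = 0.0439 + 0.0548i, |z|^2 = 0.0049
Iter 15: z = 0.0439 + 0.0548i, |z|^2 = 0.0049
Iter 16: z = 0.0439 + 0.0548i, |z|^2 = 0.0049
Iter 17: z = 0.0439 + 0.0548i, |z|^2 = 0.0049
Did not escape in 18 iterations → in set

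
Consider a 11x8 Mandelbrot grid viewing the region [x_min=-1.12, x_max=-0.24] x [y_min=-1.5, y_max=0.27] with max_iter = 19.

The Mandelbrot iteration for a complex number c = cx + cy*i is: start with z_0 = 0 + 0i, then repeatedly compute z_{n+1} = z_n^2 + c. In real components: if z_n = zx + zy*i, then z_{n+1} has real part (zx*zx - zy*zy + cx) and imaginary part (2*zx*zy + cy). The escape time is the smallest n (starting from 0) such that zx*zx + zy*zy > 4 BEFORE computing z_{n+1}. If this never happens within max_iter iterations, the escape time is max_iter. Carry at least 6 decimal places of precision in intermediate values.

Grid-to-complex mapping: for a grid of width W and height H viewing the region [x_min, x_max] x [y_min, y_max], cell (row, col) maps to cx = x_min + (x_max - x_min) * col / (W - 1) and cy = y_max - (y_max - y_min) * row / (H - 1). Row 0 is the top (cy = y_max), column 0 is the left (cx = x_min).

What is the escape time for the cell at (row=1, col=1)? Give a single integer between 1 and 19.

z_0 = 0 + 0i, c = -1.0320 + 0.0171i
Iter 1: z = -1.0320 + 0.0171i, |z|^2 = 1.0653
Iter 2: z = 0.0327 + -0.0182i, |z|^2 = 0.0014
Iter 3: z = -1.0313 + 0.0159i, |z|^2 = 1.0638
Iter 4: z = 0.0312 + -0.0158i, |z|^2 = 0.0012
Iter 5: z = -1.0313 + 0.0162i, |z|^2 = 1.0638
Iter 6: z = 0.0313 + -0.0162i, |z|^2 = 0.0012
Iter 7: z = -1.0313 + 0.0161i, |z|^2 = 1.0638
Iter 8: z = 0.0313 + -0.0161i, |z|^2 = 0.0012
Iter 9: z = -1.0313 + 0.0161i, |z|^2 = 1.0638
Iter 10: z = 0.0313 + -0.0161i, |z|^2 = 0.0012
Iter 11: z = -1.0313 + 0.0161i, |z|^2 = 1.0638
Iter 12: z = 0.0313 + -0.0161i, |z|^2 = 0.0012
Iter 13: z = -1.0313 + 0.0161i, |z|^2 = 1.0638
Iter 14: z = 0.0313 + -0.0161i, |z|^2 = 0.0012
Iter 15: z = -1.0313 + 0.0161i, |z|^2 = 1.0638
Iter 16: z = 0.0313 + -0.0161i, |z|^2 = 0.0012
Iter 17: z = -1.0313 + 0.0161i, |z|^2 = 1.0638
Iter 18: z = 0.0313 + -0.0161i, |z|^2 = 0.0012

Answer: 19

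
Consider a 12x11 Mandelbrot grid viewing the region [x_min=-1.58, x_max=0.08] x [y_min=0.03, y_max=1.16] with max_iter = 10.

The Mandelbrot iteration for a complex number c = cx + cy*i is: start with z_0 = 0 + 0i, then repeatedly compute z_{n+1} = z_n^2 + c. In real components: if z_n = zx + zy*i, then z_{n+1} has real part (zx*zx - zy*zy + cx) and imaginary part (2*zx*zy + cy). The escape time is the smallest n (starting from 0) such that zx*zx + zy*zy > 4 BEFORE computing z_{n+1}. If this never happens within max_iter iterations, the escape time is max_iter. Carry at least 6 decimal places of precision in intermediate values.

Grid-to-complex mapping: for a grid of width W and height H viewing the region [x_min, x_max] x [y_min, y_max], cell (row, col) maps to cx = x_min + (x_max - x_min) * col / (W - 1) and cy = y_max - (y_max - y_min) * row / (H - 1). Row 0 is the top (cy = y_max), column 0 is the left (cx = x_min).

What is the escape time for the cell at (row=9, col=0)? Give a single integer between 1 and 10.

z_0 = 0 + 0i, c = -1.5800 + 0.1430i
Iter 1: z = -1.5800 + 0.1430i, |z|^2 = 2.5168
Iter 2: z = 0.8960 + -0.3089i, |z|^2 = 0.8981
Iter 3: z = -0.8727 + -0.4105i, |z|^2 = 0.9301
Iter 4: z = -0.9869 + 0.8594i, |z|^2 = 1.7127
Iter 5: z = -1.3446 + -1.5534i, |z|^2 = 4.2211
Escaped at iteration 5

Answer: 5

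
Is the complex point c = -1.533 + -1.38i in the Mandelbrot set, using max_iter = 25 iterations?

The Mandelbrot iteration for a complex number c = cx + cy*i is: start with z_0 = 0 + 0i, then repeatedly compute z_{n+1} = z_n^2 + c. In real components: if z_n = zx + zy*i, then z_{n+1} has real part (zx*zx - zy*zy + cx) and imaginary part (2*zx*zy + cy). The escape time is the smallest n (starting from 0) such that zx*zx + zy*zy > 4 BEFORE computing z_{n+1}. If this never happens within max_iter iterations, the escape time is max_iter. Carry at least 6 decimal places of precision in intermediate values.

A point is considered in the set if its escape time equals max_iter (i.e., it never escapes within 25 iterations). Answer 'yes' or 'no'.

z_0 = 0 + 0i, c = -1.5330 + -1.3800i
Iter 1: z = -1.5330 + -1.3800i, |z|^2 = 4.2545
Escaped at iteration 1

Answer: no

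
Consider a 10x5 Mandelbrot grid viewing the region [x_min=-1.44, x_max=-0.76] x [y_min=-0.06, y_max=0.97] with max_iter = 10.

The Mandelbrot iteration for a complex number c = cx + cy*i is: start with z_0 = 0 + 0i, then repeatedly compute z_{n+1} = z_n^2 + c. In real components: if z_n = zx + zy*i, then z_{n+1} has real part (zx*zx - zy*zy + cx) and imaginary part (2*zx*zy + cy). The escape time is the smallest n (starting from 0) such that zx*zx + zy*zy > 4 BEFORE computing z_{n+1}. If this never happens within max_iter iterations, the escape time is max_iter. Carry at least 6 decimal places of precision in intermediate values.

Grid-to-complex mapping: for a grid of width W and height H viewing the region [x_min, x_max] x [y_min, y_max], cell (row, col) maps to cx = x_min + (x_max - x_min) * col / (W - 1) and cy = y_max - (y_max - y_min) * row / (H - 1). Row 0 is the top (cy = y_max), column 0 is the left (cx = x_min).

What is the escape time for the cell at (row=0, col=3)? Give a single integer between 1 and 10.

z_0 = 0 + 0i, c = -1.2133 + 0.9700i
Iter 1: z = -1.2133 + 0.9700i, |z|^2 = 2.4131
Iter 2: z = -0.6821 + -1.3839i, |z|^2 = 2.3803
Iter 3: z = -2.6632 + 2.8577i, |z|^2 = 15.2595
Escaped at iteration 3

Answer: 3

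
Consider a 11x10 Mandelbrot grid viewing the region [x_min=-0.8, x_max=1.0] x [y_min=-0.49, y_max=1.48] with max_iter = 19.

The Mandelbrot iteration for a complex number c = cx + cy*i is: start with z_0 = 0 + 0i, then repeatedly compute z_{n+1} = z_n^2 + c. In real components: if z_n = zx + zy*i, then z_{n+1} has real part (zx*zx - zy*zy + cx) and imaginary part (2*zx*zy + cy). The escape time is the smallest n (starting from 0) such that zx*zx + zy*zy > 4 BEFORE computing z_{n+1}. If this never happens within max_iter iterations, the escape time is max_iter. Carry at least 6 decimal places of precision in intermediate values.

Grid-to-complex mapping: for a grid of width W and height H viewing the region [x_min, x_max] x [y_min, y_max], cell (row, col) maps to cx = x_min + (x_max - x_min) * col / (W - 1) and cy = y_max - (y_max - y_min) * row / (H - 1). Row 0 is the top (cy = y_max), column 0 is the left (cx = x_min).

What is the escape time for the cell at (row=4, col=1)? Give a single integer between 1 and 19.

z_0 = 0 + 0i, c = -0.6200 + 0.6044i
Iter 1: z = -0.6200 + 0.6044i, |z|^2 = 0.7498
Iter 2: z = -0.6010 + -0.1451i, |z|^2 = 0.3822
Iter 3: z = -0.2799 + 0.7788i, |z|^2 = 0.6849
Iter 4: z = -1.1482 + 0.1685i, |z|^2 = 1.3467
Iter 5: z = 0.6700 + 0.2176i, |z|^2 = 0.4962
Iter 6: z = -0.2185 + 0.8960i, |z|^2 = 0.8505
Iter 7: z = -1.3750 + 0.2129i, |z|^2 = 1.9360
Iter 8: z = 1.2253 + 0.0190i, |z|^2 = 1.5018
Iter 9: z = 0.8811 + 0.6509i, |z|^2 = 1.2000
Iter 10: z = -0.2674 + 1.7514i, |z|^2 = 3.1390
Iter 11: z = -3.6160 + -0.3321i, |z|^2 = 13.1859
Escaped at iteration 11

Answer: 11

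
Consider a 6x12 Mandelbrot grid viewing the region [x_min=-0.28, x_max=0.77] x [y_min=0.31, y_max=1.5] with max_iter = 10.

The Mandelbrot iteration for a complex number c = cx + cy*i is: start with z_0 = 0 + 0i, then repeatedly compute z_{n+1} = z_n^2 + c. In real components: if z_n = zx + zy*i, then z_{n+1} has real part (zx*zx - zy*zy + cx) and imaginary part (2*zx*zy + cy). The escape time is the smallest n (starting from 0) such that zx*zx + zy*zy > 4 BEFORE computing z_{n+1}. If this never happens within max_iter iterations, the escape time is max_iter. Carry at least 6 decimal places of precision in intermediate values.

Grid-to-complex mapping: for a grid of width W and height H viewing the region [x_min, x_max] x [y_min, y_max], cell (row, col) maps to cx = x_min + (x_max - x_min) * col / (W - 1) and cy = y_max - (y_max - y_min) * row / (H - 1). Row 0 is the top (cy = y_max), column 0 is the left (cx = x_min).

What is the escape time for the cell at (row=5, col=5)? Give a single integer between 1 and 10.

Answer: 2

Derivation:
z_0 = 0 + 0i, c = 0.7700 + 0.9591i
Iter 1: z = 0.7700 + 0.9591i, |z|^2 = 1.5128
Iter 2: z = 0.4430 + 2.4361i, |z|^2 = 6.1308
Escaped at iteration 2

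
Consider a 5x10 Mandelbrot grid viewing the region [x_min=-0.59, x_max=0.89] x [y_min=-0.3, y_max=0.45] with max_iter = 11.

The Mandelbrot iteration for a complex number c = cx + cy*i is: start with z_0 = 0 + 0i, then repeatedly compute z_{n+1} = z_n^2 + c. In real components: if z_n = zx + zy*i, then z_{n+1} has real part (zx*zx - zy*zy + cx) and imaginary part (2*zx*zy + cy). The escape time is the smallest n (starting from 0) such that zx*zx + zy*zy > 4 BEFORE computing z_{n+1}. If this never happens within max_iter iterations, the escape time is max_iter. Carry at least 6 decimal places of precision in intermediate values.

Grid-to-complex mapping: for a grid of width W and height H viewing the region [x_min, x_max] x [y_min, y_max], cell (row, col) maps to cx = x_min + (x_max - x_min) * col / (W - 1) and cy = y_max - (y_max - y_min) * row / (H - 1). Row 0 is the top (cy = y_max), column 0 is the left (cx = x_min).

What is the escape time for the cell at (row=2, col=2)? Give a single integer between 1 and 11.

z_0 = 0 + 0i, c = 0.1500 + 0.2833i
Iter 1: z = 0.1500 + 0.2833i, |z|^2 = 0.1028
Iter 2: z = 0.0922 + 0.3683i, |z|^2 = 0.1442
Iter 3: z = 0.0228 + 0.3513i, |z|^2 = 0.1239
Iter 4: z = 0.0271 + 0.2994i, |z|^2 = 0.0904
Iter 5: z = 0.0611 + 0.2996i, |z|^2 = 0.0935
Iter 6: z = 0.0640 + 0.3199i, |z|^2 = 0.1065
Iter 7: z = 0.0517 + 0.3243i, |z|^2 = 0.1078
Iter 8: z = 0.0475 + 0.3169i, |z|^2 = 0.1027
Iter 9: z = 0.0518 + 0.3134i, |z|^2 = 0.1009
Iter 10: z = 0.0544 + 0.3158i, |z|^2 = 0.1027

Answer: 11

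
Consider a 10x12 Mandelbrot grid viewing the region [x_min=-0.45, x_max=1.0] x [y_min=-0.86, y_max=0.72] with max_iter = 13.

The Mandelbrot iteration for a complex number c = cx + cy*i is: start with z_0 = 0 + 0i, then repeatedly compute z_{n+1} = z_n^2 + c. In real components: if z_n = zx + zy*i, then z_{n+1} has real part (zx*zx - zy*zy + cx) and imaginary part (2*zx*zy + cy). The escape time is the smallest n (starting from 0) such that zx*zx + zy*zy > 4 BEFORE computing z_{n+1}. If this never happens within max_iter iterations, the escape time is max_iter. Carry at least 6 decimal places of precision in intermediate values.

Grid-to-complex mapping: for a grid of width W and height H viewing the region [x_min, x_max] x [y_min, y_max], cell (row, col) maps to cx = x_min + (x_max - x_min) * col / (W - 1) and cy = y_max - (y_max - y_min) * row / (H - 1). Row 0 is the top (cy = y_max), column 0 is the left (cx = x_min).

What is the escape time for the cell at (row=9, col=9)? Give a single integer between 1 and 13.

z_0 = 0 + 0i, c = 1.0000 + -0.5727i
Iter 1: z = 1.0000 + -0.5727i, |z|^2 = 1.3280
Iter 2: z = 1.6720 + -1.7182i, |z|^2 = 5.7477
Escaped at iteration 2

Answer: 2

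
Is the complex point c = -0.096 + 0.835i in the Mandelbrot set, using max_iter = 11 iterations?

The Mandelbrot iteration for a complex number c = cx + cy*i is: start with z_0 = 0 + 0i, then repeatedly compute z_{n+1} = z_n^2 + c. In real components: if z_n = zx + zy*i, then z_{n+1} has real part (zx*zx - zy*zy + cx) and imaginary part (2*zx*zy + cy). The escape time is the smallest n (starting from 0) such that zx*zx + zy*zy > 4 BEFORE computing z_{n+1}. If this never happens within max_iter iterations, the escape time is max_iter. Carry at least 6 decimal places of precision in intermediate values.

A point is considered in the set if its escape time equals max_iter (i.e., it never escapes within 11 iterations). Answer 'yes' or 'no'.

Answer: yes

Derivation:
z_0 = 0 + 0i, c = -0.0960 + 0.8350i
Iter 1: z = -0.0960 + 0.8350i, |z|^2 = 0.7064
Iter 2: z = -0.7840 + 0.6747i, |z|^2 = 1.0699
Iter 3: z = 0.0635 + -0.2229i, |z|^2 = 0.0537
Iter 4: z = -0.1417 + 0.8067i, |z|^2 = 0.6708
Iter 5: z = -0.7267 + 0.6064i, |z|^2 = 0.8959
Iter 6: z = 0.0643 + -0.0464i, |z|^2 = 0.0063
Iter 7: z = -0.0940 + 0.8290i, |z|^2 = 0.6961
Iter 8: z = -0.7745 + 0.6791i, |z|^2 = 1.0610
Iter 9: z = 0.0426 + -0.2169i, |z|^2 = 0.0489
Iter 10: z = -0.1412 + 0.8165i, |z|^2 = 0.6867
Did not escape in 11 iterations → in set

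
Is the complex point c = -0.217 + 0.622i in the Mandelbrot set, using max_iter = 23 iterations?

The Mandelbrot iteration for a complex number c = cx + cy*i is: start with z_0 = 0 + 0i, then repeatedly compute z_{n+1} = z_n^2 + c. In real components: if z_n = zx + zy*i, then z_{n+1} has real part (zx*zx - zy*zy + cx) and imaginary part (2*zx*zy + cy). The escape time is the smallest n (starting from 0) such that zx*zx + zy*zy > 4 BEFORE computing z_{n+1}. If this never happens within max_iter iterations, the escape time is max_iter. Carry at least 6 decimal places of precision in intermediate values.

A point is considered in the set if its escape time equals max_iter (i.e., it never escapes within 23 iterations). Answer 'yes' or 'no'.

Answer: yes

Derivation:
z_0 = 0 + 0i, c = -0.2170 + 0.6220i
Iter 1: z = -0.2170 + 0.6220i, |z|^2 = 0.4340
Iter 2: z = -0.5568 + 0.3521i, |z|^2 = 0.4340
Iter 3: z = -0.0309 + 0.2300i, |z|^2 = 0.0538
Iter 4: z = -0.2689 + 0.6078i, |z|^2 = 0.4417
Iter 5: z = -0.5141 + 0.2951i, |z|^2 = 0.3514
Iter 6: z = -0.0398 + 0.3186i, |z|^2 = 0.1031
Iter 7: z = -0.3169 + 0.5966i, |z|^2 = 0.4564
Iter 8: z = -0.4725 + 0.2438i, |z|^2 = 0.2827
Iter 9: z = -0.0532 + 0.3916i, |z|^2 = 0.1561
Iter 10: z = -0.3675 + 0.5804i, |z|^2 = 0.4719
Iter 11: z = -0.4188 + 0.1954i, |z|^2 = 0.2136
Iter 12: z = -0.0798 + 0.4583i, |z|^2 = 0.2164
Iter 13: z = -0.4207 + 0.5488i, |z|^2 = 0.4782
Iter 14: z = -0.3413 + 0.1602i, |z|^2 = 0.1421
Iter 15: z = -0.1262 + 0.5126i, |z|^2 = 0.2787
Iter 16: z = -0.4639 + 0.4926i, |z|^2 = 0.4578
Iter 17: z = -0.2445 + 0.1650i, |z|^2 = 0.0870
Iter 18: z = -0.1845 + 0.5413i, |z|^2 = 0.3270
Iter 19: z = -0.4760 + 0.4223i, |z|^2 = 0.4049
Iter 20: z = -0.1688 + 0.2200i, |z|^2 = 0.0769
Iter 21: z = -0.2369 + 0.5477i, |z|^2 = 0.3562
Iter 22: z = -0.4609 + 0.3625i, |z|^2 = 0.3438
Did not escape in 23 iterations → in set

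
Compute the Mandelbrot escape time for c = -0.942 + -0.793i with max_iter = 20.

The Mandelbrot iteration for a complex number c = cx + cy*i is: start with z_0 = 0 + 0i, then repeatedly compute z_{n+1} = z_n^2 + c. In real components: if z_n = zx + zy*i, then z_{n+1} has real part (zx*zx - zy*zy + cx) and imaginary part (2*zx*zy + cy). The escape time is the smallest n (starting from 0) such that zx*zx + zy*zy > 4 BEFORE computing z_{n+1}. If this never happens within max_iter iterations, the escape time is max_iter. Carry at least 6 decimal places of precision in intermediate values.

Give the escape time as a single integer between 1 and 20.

Answer: 3

Derivation:
z_0 = 0 + 0i, c = -0.9420 + -0.7930i
Iter 1: z = -0.9420 + -0.7930i, |z|^2 = 1.5162
Iter 2: z = -0.6835 + 0.7010i, |z|^2 = 0.9586
Iter 3: z = -0.9663 + -1.7513i, |z|^2 = 4.0006
Escaped at iteration 3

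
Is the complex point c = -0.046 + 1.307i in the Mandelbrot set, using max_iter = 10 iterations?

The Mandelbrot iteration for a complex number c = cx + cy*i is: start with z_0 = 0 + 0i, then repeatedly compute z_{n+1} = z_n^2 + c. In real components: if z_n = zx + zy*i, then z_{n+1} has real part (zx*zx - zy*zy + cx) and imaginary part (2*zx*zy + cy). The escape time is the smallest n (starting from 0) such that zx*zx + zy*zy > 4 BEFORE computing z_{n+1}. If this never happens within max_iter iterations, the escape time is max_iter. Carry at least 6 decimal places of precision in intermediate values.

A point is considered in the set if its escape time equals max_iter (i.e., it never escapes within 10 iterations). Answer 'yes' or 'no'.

Answer: no

Derivation:
z_0 = 0 + 0i, c = -0.0460 + 1.3070i
Iter 1: z = -0.0460 + 1.3070i, |z|^2 = 1.7104
Iter 2: z = -1.7521 + 1.1868i, |z|^2 = 4.4784
Escaped at iteration 2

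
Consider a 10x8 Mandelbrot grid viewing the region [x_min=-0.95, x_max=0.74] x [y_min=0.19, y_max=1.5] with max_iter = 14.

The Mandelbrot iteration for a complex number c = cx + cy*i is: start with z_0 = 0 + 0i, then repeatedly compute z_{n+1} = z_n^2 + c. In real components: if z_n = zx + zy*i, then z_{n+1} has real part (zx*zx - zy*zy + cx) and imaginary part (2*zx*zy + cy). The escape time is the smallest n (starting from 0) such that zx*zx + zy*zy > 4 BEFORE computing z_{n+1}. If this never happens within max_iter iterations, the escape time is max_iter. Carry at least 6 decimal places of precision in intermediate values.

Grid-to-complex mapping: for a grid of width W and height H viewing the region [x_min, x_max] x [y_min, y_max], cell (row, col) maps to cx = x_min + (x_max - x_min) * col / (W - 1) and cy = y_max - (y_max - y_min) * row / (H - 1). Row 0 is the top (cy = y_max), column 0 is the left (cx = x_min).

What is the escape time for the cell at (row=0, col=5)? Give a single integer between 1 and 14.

z_0 = 0 + 0i, c = -0.0111 + 1.5000i
Iter 1: z = -0.0111 + 1.5000i, |z|^2 = 2.2501
Iter 2: z = -2.2610 + 1.4667i, |z|^2 = 7.2632
Escaped at iteration 2

Answer: 2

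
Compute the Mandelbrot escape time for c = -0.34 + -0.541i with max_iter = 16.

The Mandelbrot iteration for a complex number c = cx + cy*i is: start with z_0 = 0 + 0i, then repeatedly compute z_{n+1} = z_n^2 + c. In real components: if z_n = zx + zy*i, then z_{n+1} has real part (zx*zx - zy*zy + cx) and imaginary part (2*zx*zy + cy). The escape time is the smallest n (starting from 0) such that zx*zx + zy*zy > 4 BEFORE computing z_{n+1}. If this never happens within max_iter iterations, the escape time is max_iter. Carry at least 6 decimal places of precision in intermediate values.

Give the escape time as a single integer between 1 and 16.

Answer: 16

Derivation:
z_0 = 0 + 0i, c = -0.3400 + -0.5410i
Iter 1: z = -0.3400 + -0.5410i, |z|^2 = 0.4083
Iter 2: z = -0.5171 + -0.1731i, |z|^2 = 0.2973
Iter 3: z = -0.1026 + -0.3620i, |z|^2 = 0.1415
Iter 4: z = -0.4605 + -0.4667i, |z|^2 = 0.4299
Iter 5: z = -0.3458 + -0.1112i, |z|^2 = 0.1319
Iter 6: z = -0.2328 + -0.4641i, |z|^2 = 0.2696
Iter 7: z = -0.5012 + -0.3249i, |z|^2 = 0.3568
Iter 8: z = -0.1943 + -0.2153i, |z|^2 = 0.0841
Iter 9: z = -0.3486 + -0.4573i, |z|^2 = 0.3307
Iter 10: z = -0.4276 + -0.2222i, |z|^2 = 0.2322
Iter 11: z = -0.2065 + -0.3510i, |z|^2 = 0.1658
Iter 12: z = -0.4206 + -0.3960i, |z|^2 = 0.3337
Iter 13: z = -0.3200 + -0.2079i, |z|^2 = 0.1456
Iter 14: z = -0.2808 + -0.4080i, |z|^2 = 0.2453
Iter 15: z = -0.4276 + -0.3119i, |z|^2 = 0.2801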